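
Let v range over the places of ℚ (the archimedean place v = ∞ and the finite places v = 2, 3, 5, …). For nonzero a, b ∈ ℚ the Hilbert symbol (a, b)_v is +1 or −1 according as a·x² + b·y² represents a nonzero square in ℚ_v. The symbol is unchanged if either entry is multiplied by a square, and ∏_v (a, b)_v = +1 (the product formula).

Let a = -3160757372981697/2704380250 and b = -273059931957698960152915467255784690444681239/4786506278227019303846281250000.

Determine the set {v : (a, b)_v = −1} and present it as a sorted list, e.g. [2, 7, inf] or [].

[2, 29, 47, inf]

(a, b) ≡ (-695130, -13395) mod (ℚ^×)²; places V = {2, 3, 5, 11, 13, 17, 19, 23, 29, 43, 47, ∞}.
(a,b)_∞: sgn(-695130)=−, sgn(-13395)=−, so -1.
(a,b)_11: α=-2, u≡5; β=-8, v≡5 (mod 11); (5|11)=+1, (5|11)=+1; sign (−1)^0·+1^-8·+1^-2 = +1.
(a,b)_2: α=-1, β=-4; u≡3, v≡5 (mod 8); ε(u)ε(v)=1·0, αω(v)=-1·1, βω(u)=-4·1; sum ≡ 1  ⇒  -1.
(a,b)_43: α=2, u≡42; β=6, v≡25 (mod 43); (42|43)=-1, (25|43)=+1; sign (−1)^0·-1^6·+1^2 = +1.
(a,b)_29: α=3, u≡6; β=8, v≡14 (mod 29); (6|29)=+1, (14|29)=-1; sign (−1)^0·+1^8·-1^3 = -1.
(a,b)_3: α=5, u≡1; β=19, v≡2 (mod 3); (1|3)=+1, (2|3)=-1; sign (−1)^1·+1^19·-1^5 = +1.
(a,b)_5: α=-3, u≡4; β=-9, v≡1 (mod 5); (4|5)=+1, (1|5)=+1; sign (−1)^0·+1^-9·+1^-3 = +1.
(a,b)_19: α=2, u≡5; β=5, v≡11 (mod 19); (5|19)=+1, (11|19)=+1; sign (−1)^0·+1^5·+1^2 = +1.
(a,b)_17: α=1, u≡11; β=2, v≡9 (mod 17); (11|17)=-1, (9|17)=+1; sign (−1)^0·-1^2·+1^1 = +1.
(a,b)_13: α=-2, u≡11; β=-6, v≡7 (mod 13); (11|13)=-1, (7|13)=-1; sign (−1)^0·-1^-6·-1^-2 = +1.
(a,b)_47: α=1, u≡38; β=3, v≡31 (mod 47); (38|47)=-1, (31|47)=-1; sign (−1)^1·-1^3·-1^1 = -1.
(a,b)_23: α=-2, u≡11; β=-6, v≡11 (mod 23); (11|23)=-1, (11|23)=-1; sign (−1)^0·-1^-6·-1^-2 = +1.
(-695130, -13395 / ℚ) ramifies at {2, 29, 47, ∞}: a division algebra.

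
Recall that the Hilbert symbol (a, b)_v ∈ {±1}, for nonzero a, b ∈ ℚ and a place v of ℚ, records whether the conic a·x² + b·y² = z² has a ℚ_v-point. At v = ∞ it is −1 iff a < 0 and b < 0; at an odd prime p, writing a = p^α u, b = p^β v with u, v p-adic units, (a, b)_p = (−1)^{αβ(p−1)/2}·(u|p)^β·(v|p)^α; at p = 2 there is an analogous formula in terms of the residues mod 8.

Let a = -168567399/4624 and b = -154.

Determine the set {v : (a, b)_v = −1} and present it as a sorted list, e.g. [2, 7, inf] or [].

[3, 7, 13, inf]

(a, b) ≡ (-39, -154) mod (ℚ^×)²; places V = {2, 3, 7, 11, 13, 17, ∞}.
(a,b)_17: α=-2, u≡6; β=0, v≡16 (mod 17); (6|17)=-1, (16|17)=+1; sign (−1)^0·-1^0·+1^-2 = +1.
(a,b)_2: α=-4, β=1; u≡1, v≡3 (mod 8); ε(u)ε(v)=0·1, αω(v)=-4·1, βω(u)=1·0; sum ≡ 0  ⇒  +1.
(a,b)_∞: sgn(-39)=−, sgn(-154)=−, so -1.
(a,b)_13: α=1, u≡4; β=0, v≡2 (mod 13); (4|13)=+1, (2|13)=-1; sign (−1)^0·+1^0·-1^1 = -1.
(a,b)_7: α=2, u≡5; β=1, v≡6 (mod 7); (5|7)=-1, (6|7)=-1; sign (−1)^0·-1^1·-1^2 = -1.
(a,b)_11: α=2, u≡5; β=1, v≡8 (mod 11); (5|11)=+1, (8|11)=-1; sign (−1)^0·+1^1·-1^2 = +1.
(a,b)_3: α=7, u≡2; β=0, v≡2 (mod 3); (2|3)=-1, (2|3)=-1; sign (−1)^0·-1^0·-1^7 = -1.
Ram(-39, -154) = {3, 7, 13, ∞}; no ℚ_3-point on the conic.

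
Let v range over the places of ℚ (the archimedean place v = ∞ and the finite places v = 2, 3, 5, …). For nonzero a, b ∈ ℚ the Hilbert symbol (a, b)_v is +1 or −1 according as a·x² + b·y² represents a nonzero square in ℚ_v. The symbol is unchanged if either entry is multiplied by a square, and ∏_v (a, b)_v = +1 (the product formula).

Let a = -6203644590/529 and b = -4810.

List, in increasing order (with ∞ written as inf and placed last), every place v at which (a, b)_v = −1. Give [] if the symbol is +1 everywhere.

[2, 3, 11, inf]

(a, b) ≡ (-51269790, -4810) mod (ℚ^×)²; places V = {2, 3, 5, 11, 13, 17, 19, 23, 37, ∞}.
(a,b)_3: α=1, u≡2; β=0, v≡2 (mod 3); (2|3)=-1, (2|3)=-1; sign (−1)^0·-1^0·-1^1 = -1.
(a,b)_19: α=1, u≡13; β=0, v≡16 (mod 19); (13|19)=-1, (16|19)=+1; sign (−1)^0·-1^0·+1^1 = +1.
(a,b)_13: α=1, u≡7; β=1, v≡7 (mod 13); (7|13)=-1, (7|13)=-1; sign (−1)^0·-1^1·-1^1 = +1.
(a,b)_37: α=1, u≡2; β=1, v≡18 (mod 37); (2|37)=-1, (18|37)=-1; sign (−1)^0·-1^1·-1^1 = +1.
(a,b)_∞: sgn(-51269790)=−, sgn(-4810)=−, so -1.
(a,b)_5: α=1, u≡3; β=1, v≡3 (mod 5); (3|5)=-1, (3|5)=-1; sign (−1)^0·-1^1·-1^1 = +1.
(a,b)_11: α=3, u≡8; β=0, v≡8 (mod 11); (8|11)=-1, (8|11)=-1; sign (−1)^0·-1^0·-1^3 = -1.
(a,b)_2: α=1, β=1; u≡1, v≡3 (mod 8); ε(u)ε(v)=0·1, αω(v)=1·1, βω(u)=1·0; sum ≡ 1  ⇒  -1.
(a,b)_23: α=-2, u≡4; β=0, v≡20 (mod 23); (4|23)=+1, (20|23)=-1; sign (−1)^0·+1^0·-1^-2 = +1.
(a,b)_17: α=1, u≡15; β=0, v≡1 (mod 17); (15|17)=+1, (1|17)=+1; sign (−1)^0·+1^0·+1^1 = +1.
(-51269790, -4810 / ℚ) ramifies at {2, 3, 11, ∞}: a division algebra.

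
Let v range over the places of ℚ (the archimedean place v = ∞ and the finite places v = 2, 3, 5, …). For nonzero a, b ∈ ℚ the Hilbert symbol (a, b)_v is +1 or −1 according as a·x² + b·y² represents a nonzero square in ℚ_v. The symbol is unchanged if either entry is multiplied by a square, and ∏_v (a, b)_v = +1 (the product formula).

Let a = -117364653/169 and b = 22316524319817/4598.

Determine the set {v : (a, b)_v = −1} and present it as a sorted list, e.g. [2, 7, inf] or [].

(a, b) ≡ (-266133, 34086) mod (ℚ^×)²; places V = {2, 3, 7, 11, 13, 19, 23, 29, 37, ∞}.
(a,b)_13: α=-2, u≡10; β=1, v≡9 (mod 13); (10|13)=+1, (9|13)=+1; sign (−1)^0·+1^1·+1^-2 = +1.
(a,b)_3: α=3, u≡2; β=3, v≡1 (mod 3); (2|3)=-1, (1|3)=+1; sign (−1)^1·-1^3·+1^3 = +1.
(a,b)_7: α=3, u≡3; β=4, v≡6 (mod 7); (3|7)=-1, (6|7)=-1; sign (−1)^0·-1^4·-1^3 = -1.
(a,b)_11: α=0, u≡3; β=-2, v≡7 (mod 11); (3|11)=+1, (7|11)=-1; sign (−1)^0·+1^-2·-1^0 = +1.
(a,b)_29: α=1, u≡4; β=2, v≡26 (mod 29); (4|29)=+1, (26|29)=-1; sign (−1)^0·+1^2·-1^1 = -1.
(a,b)_2: α=0, β=-1; u≡3, v≡3 (mod 8); ε(u)ε(v)=1·1, αω(v)=0·1, βω(u)=-1·1; sum ≡ 0  ⇒  +1.
(a,b)_∞: sgn(-266133)=−, sgn(34086)=+, so +1.
(a,b)_37: α=0, u≡20; β=2, v≡28 (mod 37); (20|37)=-1, (28|37)=+1; sign (−1)^0·-1^2·+1^0 = +1.
(a,b)_23: α=1, u≡22; β=1, v≡20 (mod 23); (22|23)=-1, (20|23)=-1; sign (−1)^1·-1^1·-1^1 = -1.
(a,b)_19: α=1, u≡8; β=-1, v≡14 (mod 19); (8|19)=-1, (14|19)=-1; sign (−1)^1·-1^-1·-1^1 = -1.
Ram(-266133, 34086) = {7, 19, 23, 29}; no ℚ_7-point on the conic.

[7, 19, 23, 29]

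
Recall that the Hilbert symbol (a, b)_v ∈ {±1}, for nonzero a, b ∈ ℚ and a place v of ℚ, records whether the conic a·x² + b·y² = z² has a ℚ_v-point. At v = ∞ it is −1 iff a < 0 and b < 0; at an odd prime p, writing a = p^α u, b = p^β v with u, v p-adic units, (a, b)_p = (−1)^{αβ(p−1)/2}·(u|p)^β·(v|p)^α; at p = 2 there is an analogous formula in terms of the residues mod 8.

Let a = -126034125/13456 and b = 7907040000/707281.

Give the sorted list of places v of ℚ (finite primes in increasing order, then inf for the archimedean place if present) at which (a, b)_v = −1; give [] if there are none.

[2, 19]

Mod squares: a ≡ -285, b ≡ 19. Check v ∈ {∞, 2, 3, 5, 7, 17, 19, 29}.
v=19: a=19^3·(≡9), b=19^1·(≡6) mod 19; (9|19)=+1, (6|19)=+1; (−1)^{3·1·9}·(+1)^1·(+1)^3 = -1.
v=5: a=5^3·(≡2), b=5^4·(≡4) mod 5; (2|5)=-1, (4|5)=+1; (−1)^{3·4·2}·(-1)^4·(+1)^3 = +1.
v=29: a=29^-2·(≡23), b=29^-4·(≡21) mod 29; (23|29)=+1, (21|29)=-1; (−1)^{-2·-4·14}·(+1)^-4·(-1)^-2 = +1.
v=2: v_2(a)=-4, v_2(b)=8; units ≡ 3, 3 (mod 8); ε·ε+αω+βω = 1·1+-4·1+8·1 ≡ 1  ⇒  (a,b)_2 = -1.
v=7: a=7^2·(≡2), b=7^0·(≡6) mod 7; (2|7)=+1, (6|7)=-1; (−1)^{2·0·3}·(+1)^0·(-1)^2 = +1.
v=17: a=17^0·(≡15), b=17^2·(≡1) mod 17; (15|17)=+1, (1|17)=+1; (−1)^{0·2·8}·(+1)^2·(+1)^0 = +1.
v=3: a=3^1·(≡1), b=3^2·(≡1) mod 3; (1|3)=+1, (1|3)=+1; (−1)^{1·2·1}·(+1)^2·(+1)^1 = +1.
v=∞: -285 < 0 and 19 > 0  ⇒  (a,b)_∞ = +1.
(-285, 19 / ℚ) ramifies at {2, 19}: a division algebra.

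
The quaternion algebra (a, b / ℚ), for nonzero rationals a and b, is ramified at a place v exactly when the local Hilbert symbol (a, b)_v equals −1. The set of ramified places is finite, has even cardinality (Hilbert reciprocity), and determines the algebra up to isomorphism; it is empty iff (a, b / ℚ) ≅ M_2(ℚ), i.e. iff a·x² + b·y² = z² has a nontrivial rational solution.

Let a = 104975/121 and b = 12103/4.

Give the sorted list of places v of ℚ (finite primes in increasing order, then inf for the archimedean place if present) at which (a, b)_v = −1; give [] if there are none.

Mod squares: a ≡ 4199, b ≡ 247. Check v ∈ {∞, 2, 5, 7, 11, 13, 17, 19}.
v=∞: 4199 > 0 and 247 > 0  ⇒  (a,b)_∞ = +1.
v=13: a=13^1·(≡7), b=13^1·(≡2) mod 13; (7|13)=-1, (2|13)=-1; (−1)^{1·1·6}·(-1)^1·(-1)^1 = +1.
v=17: a=17^1·(≡2), b=17^0·(≡4) mod 17; (2|17)=+1, (4|17)=+1; (−1)^{1·0·8}·(+1)^0·(+1)^1 = +1.
v=11: a=11^-2·(≡2), b=11^0·(≡9) mod 11; (2|11)=-1, (9|11)=+1; (−1)^{-2·0·5}·(-1)^0·(+1)^-2 = +1.
v=7: a=7^0·(≡5), b=7^2·(≡4) mod 7; (5|7)=-1, (4|7)=+1; (−1)^{0·2·3}·(-1)^2·(+1)^0 = +1.
v=5: a=5^2·(≡4), b=5^0·(≡2) mod 5; (4|5)=+1, (2|5)=-1; (−1)^{2·0·2}·(+1)^0·(-1)^2 = +1.
v=19: a=19^1·(≡13), b=19^1·(≡12) mod 19; (13|19)=-1, (12|19)=-1; (−1)^{1·1·9}·(-1)^1·(-1)^1 = -1.
v=2: v_2(a)=0, v_2(b)=-2; units ≡ 7, 7 (mod 8); ε·ε+αω+βω = 1·1+0·0+-2·0 ≡ 1  ⇒  (a,b)_2 = -1.
(4199, 247 / ℚ) ramifies at {2, 19}: a division algebra.

[2, 19]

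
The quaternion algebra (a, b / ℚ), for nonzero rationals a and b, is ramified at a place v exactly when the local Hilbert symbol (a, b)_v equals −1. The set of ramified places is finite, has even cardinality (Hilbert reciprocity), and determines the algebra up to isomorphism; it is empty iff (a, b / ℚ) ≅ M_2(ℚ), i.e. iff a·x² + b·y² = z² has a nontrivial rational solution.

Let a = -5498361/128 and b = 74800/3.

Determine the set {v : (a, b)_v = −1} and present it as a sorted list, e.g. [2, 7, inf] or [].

Mod squares: a ≡ -1122, b ≡ 561. Check v ∈ {∞, 2, 3, 5, 11, 17}.
v=17: a=17^1·(≡1), b=17^1·(≡16) mod 17; (1|17)=+1, (16|17)=+1; (−1)^{1·1·8}·(+1)^1·(+1)^1 = +1.
v=11: a=11^3·(≡7), b=11^1·(≡8) mod 11; (7|11)=-1, (8|11)=-1; (−1)^{3·1·5}·(-1)^1·(-1)^3 = -1.
v=2: v_2(a)=-7, v_2(b)=4; units ≡ 7, 1 (mod 8); ε·ε+αω+βω = 1·0+-7·0+4·0 ≡ 0  ⇒  (a,b)_2 = +1.
v=3: a=3^5·(≡1), b=3^-1·(≡1) mod 3; (1|3)=+1, (1|3)=+1; (−1)^{5·-1·1}·(+1)^-1·(+1)^5 = -1.
v=∞: -1122 < 0 and 561 > 0  ⇒  (a,b)_∞ = +1.
v=5: a=5^0·(≡3), b=5^2·(≡4) mod 5; (3|5)=-1, (4|5)=+1; (−1)^{0·2·2}·(-1)^2·(+1)^0 = +1.
(-1122, 561 / ℚ) ramifies at {3, 11}: a division algebra.

[3, 11]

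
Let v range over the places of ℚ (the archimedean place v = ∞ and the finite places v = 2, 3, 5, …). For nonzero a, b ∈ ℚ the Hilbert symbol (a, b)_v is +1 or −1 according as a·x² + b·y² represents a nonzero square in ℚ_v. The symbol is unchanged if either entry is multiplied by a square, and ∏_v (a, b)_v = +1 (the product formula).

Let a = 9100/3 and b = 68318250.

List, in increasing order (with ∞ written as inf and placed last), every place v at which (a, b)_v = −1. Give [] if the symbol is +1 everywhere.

[5, 13]

Mod squares: a ≡ 273, b ≡ 330. Check v ∈ {∞, 2, 3, 5, 7, 11, 13}.
v=7: a=7^1·(≡4), b=7^2·(≡4) mod 7; (4|7)=+1, (4|7)=+1; (−1)^{1·2·3}·(+1)^2·(+1)^1 = +1.
v=5: a=5^2·(≡3), b=5^3·(≡1) mod 5; (3|5)=-1, (1|5)=+1; (−1)^{2·3·2}·(-1)^3·(+1)^2 = -1.
v=13: a=13^1·(≡8), b=13^2·(≡2) mod 13; (8|13)=-1, (2|13)=-1; (−1)^{1·2·6}·(-1)^2·(-1)^1 = -1.
v=3: a=3^-1·(≡1), b=3^1·(≡2) mod 3; (1|3)=+1, (2|3)=-1; (−1)^{-1·1·1}·(+1)^1·(-1)^-1 = +1.
v=∞: 273 > 0 and 330 > 0  ⇒  (a,b)_∞ = +1.
v=2: v_2(a)=2, v_2(b)=1; units ≡ 1, 5 (mod 8); ε·ε+αω+βω = 0·0+2·1+1·0 ≡ 0  ⇒  (a,b)_2 = +1.
v=11: a=11^0·(≡1), b=11^1·(≡7) mod 11; (1|11)=+1, (7|11)=-1; (−1)^{0·1·5}·(+1)^1·(-1)^0 = +1.
|Ram(273, 330)| = 2, even; anisotropic at {5, 13}.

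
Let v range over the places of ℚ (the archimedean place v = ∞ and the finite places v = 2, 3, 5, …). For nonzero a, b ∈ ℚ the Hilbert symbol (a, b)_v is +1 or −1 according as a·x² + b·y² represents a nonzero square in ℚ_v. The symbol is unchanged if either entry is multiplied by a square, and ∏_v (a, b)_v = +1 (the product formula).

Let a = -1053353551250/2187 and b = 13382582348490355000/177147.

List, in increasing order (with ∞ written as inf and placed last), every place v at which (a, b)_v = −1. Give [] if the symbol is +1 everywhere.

Mod squares: a ≡ -6, b ≡ 15834. Check v ∈ {∞, 2, 3, 5, 7, 11, 13, 29, 41}.
v=∞: -6 < 0 and 15834 > 0  ⇒  (a,b)_∞ = +1.
v=3: a=3^-7·(≡1), b=3^-11·(≡1) mod 3; (1|3)=+1, (1|3)=+1; (−1)^{-7·-11·1}·(+1)^-11·(+1)^-7 = -1.
v=11: a=11^2·(≡9), b=11^4·(≡1) mod 11; (9|11)=+1, (1|11)=+1; (−1)^{2·4·5}·(+1)^4·(+1)^2 = +1.
v=41: a=41^0·(≡22), b=41^2·(≡5) mod 41; (22|41)=-1, (5|41)=+1; (−1)^{0·2·20}·(-1)^2·(+1)^0 = +1.
v=2: v_2(a)=1, v_2(b)=3; units ≡ 5, 5 (mod 8); ε·ε+αω+βω = 0·0+1·1+3·1 ≡ 0  ⇒  (a,b)_2 = +1.
v=5: a=5^4·(≡4), b=5^4·(≡4) mod 5; (4|5)=+1, (4|5)=+1; (−1)^{4·4·2}·(+1)^4·(+1)^4 = +1.
v=7: a=7^2·(≡2), b=7^3·(≡4) mod 7; (2|7)=+1, (4|7)=+1; (−1)^{2·3·3}·(+1)^3·(+1)^2 = +1.
v=13: a=13^2·(≡7), b=13^1·(≡10) mod 13; (7|13)=-1, (10|13)=+1; (−1)^{2·1·6}·(-1)^1·(+1)^2 = -1.
v=29: a=29^2·(≡9), b=29^3·(≡24) mod 29; (9|29)=+1, (24|29)=+1; (−1)^{2·3·14}·(+1)^3·(+1)^2 = +1.
|Ram(-6, 15834)| = 2, even; anisotropic at {3, 13}.

[3, 13]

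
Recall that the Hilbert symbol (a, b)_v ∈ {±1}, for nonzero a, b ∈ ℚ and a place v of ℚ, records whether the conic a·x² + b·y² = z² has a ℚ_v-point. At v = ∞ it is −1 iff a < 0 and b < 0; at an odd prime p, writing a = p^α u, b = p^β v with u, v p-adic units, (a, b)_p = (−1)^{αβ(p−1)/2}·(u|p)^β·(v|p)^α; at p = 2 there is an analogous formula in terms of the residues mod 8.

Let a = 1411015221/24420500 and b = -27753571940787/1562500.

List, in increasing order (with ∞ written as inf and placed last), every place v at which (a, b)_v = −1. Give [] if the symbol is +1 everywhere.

Mod squares: a ≡ 21945, b ≡ -3. Check v ∈ {∞, 2, 3, 5, 7, 11, 13, 17, 19}.
v=17: a=17^-2·(≡4), b=17^0·(≡6) mod 17; (4|17)=+1, (6|17)=-1; (−1)^{-2·0·8}·(+1)^0·(-1)^-2 = +1.
v=2: v_2(a)=-2, v_2(b)=-2; units ≡ 1, 5 (mod 8); ε·ε+αω+βω = 0·0+-2·1+-2·0 ≡ 0  ⇒  (a,b)_2 = +1.
v=11: a=11^1·(≡4), b=11^4·(≡2) mod 11; (4|11)=+1, (2|11)=-1; (−1)^{1·4·5}·(+1)^4·(-1)^1 = -1.
v=19: a=19^1·(≡3), b=19^2·(≡7) mod 19; (3|19)=-1, (7|19)=+1; (−1)^{1·2·9}·(-1)^2·(+1)^1 = +1.
v=∞: 21945 > 0 and -3 < 0  ⇒  (a,b)_∞ = +1.
v=5: a=5^-3·(≡4), b=5^-8·(≡2) mod 5; (4|5)=+1, (2|5)=-1; (−1)^{-3·-8·2}·(+1)^-8·(-1)^-3 = -1.
v=13: a=13^-2·(≡1), b=13^0·(≡12) mod 13; (1|13)=+1, (12|13)=+1; (−1)^{-2·0·6}·(+1)^0·(+1)^-2 = +1.
v=7: a=7^3·(≡6), b=7^4·(≡4) mod 7; (6|7)=-1, (4|7)=+1; (−1)^{3·4·3}·(-1)^4·(+1)^3 = +1.
v=3: a=3^9·(≡1), b=3^7·(≡2) mod 3; (1|3)=+1, (2|3)=-1; (−1)^{9·7·1}·(+1)^7·(-1)^9 = +1.
|Ram(21945, -3)| = 2, even; anisotropic at {5, 11}.

[5, 11]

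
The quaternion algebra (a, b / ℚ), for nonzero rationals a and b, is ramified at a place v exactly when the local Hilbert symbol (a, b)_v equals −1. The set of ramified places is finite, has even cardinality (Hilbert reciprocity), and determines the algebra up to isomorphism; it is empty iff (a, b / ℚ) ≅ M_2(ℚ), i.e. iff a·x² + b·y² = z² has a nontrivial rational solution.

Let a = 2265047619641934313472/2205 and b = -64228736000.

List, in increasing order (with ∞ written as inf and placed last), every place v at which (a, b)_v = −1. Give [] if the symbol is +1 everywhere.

Mod squares: a ≡ 1986790, b ≡ -20735. Check v ∈ {∞, 2, 3, 5, 7, 11, 13, 17, 29, 31, 37}.
v=37: a=37^2·(≡1), b=37^0·(≡8) mod 37; (1|37)=+1, (8|37)=-1; (−1)^{2·0·18}·(+1)^0·(-1)^2 = +1.
v=13: a=13^1·(≡8), b=13^1·(≡9) mod 13; (8|13)=-1, (9|13)=+1; (−1)^{1·1·6}·(-1)^1·(+1)^1 = -1.
v=11: a=11^4·(≡5), b=11^3·(≡10) mod 11; (5|11)=+1, (10|11)=-1; (−1)^{4·3·5}·(+1)^3·(-1)^4 = +1.
v=17: a=17^3·(≡11), b=17^0·(≡14) mod 17; (11|17)=-1, (14|17)=-1; (−1)^{3·0·8}·(-1)^0·(-1)^3 = -1.
v=7: a=7^-2·(≡2), b=7^0·(≡5) mod 7; (2|7)=+1, (5|7)=-1; (−1)^{-2·0·3}·(+1)^0·(-1)^-2 = +1.
v=5: a=5^-1·(≡2), b=5^3·(≡2) mod 5; (2|5)=-1, (2|5)=-1; (−1)^{-1·3·2}·(-1)^3·(-1)^-1 = +1.
v=31: a=31^3·(≡29), b=31^0·(≡10) mod 31; (29|31)=-1, (10|31)=+1; (−1)^{3·0·15}·(-1)^0·(+1)^3 = +1.
v=2: v_2(a)=11, v_2(b)=10; units ≡ 3, 1 (mod 8); ε·ε+αω+βω = 1·0+11·0+10·1 ≡ 0  ⇒  (a,b)_2 = +1.
v=∞: 1986790 > 0 and -20735 < 0  ⇒  (a,b)_∞ = +1.
v=29: a=29^1·(≡3), b=29^1·(≡27) mod 29; (3|29)=-1, (27|29)=-1; (−1)^{1·1·14}·(-1)^1·(-1)^1 = +1.
v=3: a=3^-2·(≡1), b=3^0·(≡1) mod 3; (1|3)=+1, (1|3)=+1; (−1)^{-2·0·1}·(+1)^0·(+1)^-2 = +1.
(1986790, -20735 / ℚ) ramifies at {13, 17}: a division algebra.

[13, 17]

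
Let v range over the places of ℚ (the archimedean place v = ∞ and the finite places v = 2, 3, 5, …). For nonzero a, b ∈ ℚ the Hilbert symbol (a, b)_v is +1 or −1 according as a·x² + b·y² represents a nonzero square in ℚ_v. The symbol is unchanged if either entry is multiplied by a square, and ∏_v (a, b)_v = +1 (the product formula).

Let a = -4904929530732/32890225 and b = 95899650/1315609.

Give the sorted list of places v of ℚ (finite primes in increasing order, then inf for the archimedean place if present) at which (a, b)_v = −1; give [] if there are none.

(a, b) ≡ (-3, 10626) mod (ℚ^×)²; places V = {2, 3, 5, 7, 11, 19, 23, 31, 37, ∞}.
(a,b)_31: α=-2, u≡18; β=-2, v≡13 (mod 31); (18|31)=+1, (13|31)=-1; sign (−1)^0·+1^-2·-1^-2 = +1.
(a,b)_23: α=2, u≡10; β=1, v≡2 (mod 23); (10|23)=-1, (2|23)=+1; sign (−1)^0·-1^1·+1^2 = -1.
(a,b)_3: α=1, u≡2; β=1, v≡2 (mod 3); (2|3)=-1, (2|3)=-1; sign (−1)^1·-1^1·-1^1 = -1.
(a,b)_37: α=-2, u≡10; β=-2, v≡21 (mod 37); (10|37)=+1, (21|37)=+1; sign (−1)^0·+1^-2·+1^-2 = +1.
(a,b)_∞: sgn(-3)=−, sgn(10626)=+, so +1.
(a,b)_11: α=2, u≡7; β=1, v≡5 (mod 11); (7|11)=-1, (5|11)=+1; sign (−1)^0·-1^1·+1^2 = -1.
(a,b)_19: α=4, u≡4; β=2, v≡1 (mod 19); (4|19)=+1, (1|19)=+1; sign (−1)^0·+1^2·+1^4 = +1.
(a,b)_7: α=2, u≡1; β=1, v≡5 (mod 7); (1|7)=+1, (5|7)=-1; sign (−1)^0·+1^1·-1^2 = +1.
(a,b)_5: α=-2, u≡2; β=2, v≡4 (mod 5); (2|5)=-1, (4|5)=+1; sign (−1)^0·-1^2·+1^-2 = +1.
(a,b)_2: α=2, β=1; u≡5, v≡1 (mod 8); ε(u)ε(v)=0·0, αω(v)=2·0, βω(u)=1·1; sum ≡ 1  ⇒  -1.
(-3, 10626 / ℚ) ramifies at {2, 3, 11, 23}: a division algebra.

[2, 3, 11, 23]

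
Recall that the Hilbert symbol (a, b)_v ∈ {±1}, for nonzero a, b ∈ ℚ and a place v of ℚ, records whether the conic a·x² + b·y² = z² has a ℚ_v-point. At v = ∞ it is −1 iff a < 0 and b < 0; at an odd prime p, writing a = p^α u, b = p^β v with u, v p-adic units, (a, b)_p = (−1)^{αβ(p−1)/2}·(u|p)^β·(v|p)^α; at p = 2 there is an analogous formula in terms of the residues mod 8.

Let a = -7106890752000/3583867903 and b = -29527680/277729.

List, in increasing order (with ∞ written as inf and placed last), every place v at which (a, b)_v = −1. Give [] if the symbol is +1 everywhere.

(a, b) ≡ (-210, -2730) mod (ℚ^×)²; places V = {2, 3, 5, 7, 11, 13, 17, 31, ∞}.
(a,b)_3: α=5, u≡2; β=1, v≡2 (mod 3); (2|3)=-1, (2|3)=-1; sign (−1)^1·-1^1·-1^5 = -1.
(a,b)_2: α=13, β=7; u≡7, v≡3 (mod 8); ε(u)ε(v)=1·1, αω(v)=13·1, βω(u)=7·0; sum ≡ 0  ⇒  +1.
(a,b)_17: α=-2, u≡12; β=-2, v≡5 (mod 17); (12|17)=-1, (5|17)=-1; sign (−1)^0·-1^-2·-1^-2 = +1.
(a,b)_7: α=-1, u≡5; β=1, v≡4 (mod 7); (5|7)=-1, (4|7)=+1; sign (−1)^1·-1^1·+1^-1 = +1.
(a,b)_11: α=-6, u≡6; β=0, v≡5 (mod 11); (6|11)=-1, (5|11)=+1; sign (−1)^0·-1^0·+1^-6 = +1.
(a,b)_∞: sgn(-210)=−, sgn(-2730)=−, so -1.
(a,b)_5: α=3, u≡3; β=1, v≡1 (mod 5); (3|5)=-1, (1|5)=+1; sign (−1)^0·-1^1·+1^3 = -1.
(a,b)_31: α=0, u≡28; β=-2, v≡13 (mod 31); (28|31)=+1, (13|31)=-1; sign (−1)^0·+1^-2·-1^0 = +1.
(a,b)_13: α=4, u≡5; β=3, v≡8 (mod 13); (5|13)=-1, (8|13)=-1; sign (−1)^0·-1^3·-1^4 = -1.
(-210, -2730 / ℚ) ramifies at {3, 5, 13, ∞}: a division algebra.

[3, 5, 13, inf]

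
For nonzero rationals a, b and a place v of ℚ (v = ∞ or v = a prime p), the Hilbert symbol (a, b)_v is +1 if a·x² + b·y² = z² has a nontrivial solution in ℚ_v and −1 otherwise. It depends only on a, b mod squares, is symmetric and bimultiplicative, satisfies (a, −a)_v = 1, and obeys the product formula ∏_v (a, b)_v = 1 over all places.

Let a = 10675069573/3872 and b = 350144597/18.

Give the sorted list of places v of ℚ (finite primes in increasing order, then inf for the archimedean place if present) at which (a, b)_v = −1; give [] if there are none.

[7, 17]

Mod squares: a ≡ 266, b ≡ 20026. Check v ∈ {∞, 2, 3, 7, 11, 17, 19, 31}.
v=3: a=3^0·(≡2), b=3^-2·(≡1) mod 3; (2|3)=-1, (1|3)=+1; (−1)^{0·-2·1}·(-1)^-2·(+1)^0 = +1.
v=19: a=19^1·(≡15), b=19^1·(≡7) mod 19; (15|19)=-1, (7|19)=+1; (−1)^{1·1·9}·(-1)^1·(+1)^1 = +1.
v=∞: 266 > 0 and 20026 > 0  ⇒  (a,b)_∞ = +1.
v=2: v_2(a)=-5, v_2(b)=-1; units ≡ 5, 5 (mod 8); ε·ε+αω+βω = 0·0+-5·1+-1·1 ≡ 0  ⇒  (a,b)_2 = +1.
v=17: a=17^4·(≡11), b=17^3·(≡5) mod 17; (11|17)=-1, (5|17)=-1; (−1)^{4·3·8}·(-1)^3·(-1)^4 = -1.
v=31: a=31^2·(≡10), b=31^1·(≡30) mod 31; (10|31)=+1, (30|31)=-1; (−1)^{2·1·15}·(+1)^1·(-1)^2 = +1.
v=11: a=11^-2·(≡8), b=11^2·(≡6) mod 11; (8|11)=-1, (6|11)=-1; (−1)^{-2·2·5}·(-1)^2·(-1)^-2 = +1.
v=7: a=7^1·(≡5), b=7^0·(≡3) mod 7; (5|7)=-1, (3|7)=-1; (−1)^{1·0·3}·(-1)^0·(-1)^1 = -1.
|Ram(266, 20026)| = 2, even; anisotropic at {7, 17}.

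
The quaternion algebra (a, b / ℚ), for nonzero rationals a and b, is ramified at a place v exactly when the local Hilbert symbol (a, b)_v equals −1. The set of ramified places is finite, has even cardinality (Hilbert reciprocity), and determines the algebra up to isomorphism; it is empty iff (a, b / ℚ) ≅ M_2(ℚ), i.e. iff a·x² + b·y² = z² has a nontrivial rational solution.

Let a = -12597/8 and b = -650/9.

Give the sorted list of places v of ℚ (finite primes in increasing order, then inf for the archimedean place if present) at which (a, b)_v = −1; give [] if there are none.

[2, 13, 19, inf]

(a, b) ≡ (-25194, -26) mod (ℚ^×)²; places V = {2, 3, 5, 13, 17, 19, ∞}.
(a,b)_∞: sgn(-25194)=−, sgn(-26)=−, so -1.
(a,b)_13: α=1, u≡4; β=1, v≡6 (mod 13); (4|13)=+1, (6|13)=-1; sign (−1)^0·+1^1·-1^1 = -1.
(a,b)_2: α=-3, β=1; u≡3, v≡3 (mod 8); ε(u)ε(v)=1·1, αω(v)=-3·1, βω(u)=1·1; sum ≡ 1  ⇒  -1.
(a,b)_3: α=1, u≡2; β=-2, v≡1 (mod 3); (2|3)=-1, (1|3)=+1; sign (−1)^0·-1^-2·+1^1 = +1.
(a,b)_19: α=1, u≡5; β=0, v≡8 (mod 19); (5|19)=+1, (8|19)=-1; sign (−1)^0·+1^0·-1^1 = -1.
(a,b)_17: α=1, u≡3; β=0, v≡9 (mod 17); (3|17)=-1, (9|17)=+1; sign (−1)^0·-1^0·+1^1 = +1.
(a,b)_5: α=0, u≡1; β=2, v≡1 (mod 5); (1|5)=+1, (1|5)=+1; sign (−1)^0·+1^2·+1^0 = +1.
|Ram(-25194, -26)| = 4, even; anisotropic at {2, 13, 19, ∞}.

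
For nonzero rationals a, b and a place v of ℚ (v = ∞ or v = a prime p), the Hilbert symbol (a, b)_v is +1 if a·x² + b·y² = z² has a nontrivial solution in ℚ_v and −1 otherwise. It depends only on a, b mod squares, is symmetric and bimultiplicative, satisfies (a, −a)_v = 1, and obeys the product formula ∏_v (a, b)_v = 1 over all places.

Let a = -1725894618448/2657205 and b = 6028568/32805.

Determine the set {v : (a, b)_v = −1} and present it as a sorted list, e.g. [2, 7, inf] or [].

[2, 7]

Mod squares: a ≡ -65, b ≡ 910. Check v ∈ {∞, 2, 3, 5, 7, 11, 13}.
v=7: a=7^4·(≡5), b=7^3·(≡2) mod 7; (5|7)=-1, (2|7)=+1; (−1)^{4·3·3}·(-1)^3·(+1)^4 = -1.
v=5: a=5^-1·(≡2), b=5^-1·(≡3) mod 5; (2|5)=-1, (3|5)=-1; (−1)^{-1·-1·2}·(-1)^-1·(-1)^-1 = +1.
v=13: a=13^5·(≡7), b=13^3·(≡11) mod 13; (7|13)=-1, (11|13)=-1; (−1)^{5·3·6}·(-1)^3·(-1)^5 = +1.
v=3: a=3^-12·(≡1), b=3^-8·(≡1) mod 3; (1|3)=+1, (1|3)=+1; (−1)^{-12·-8·1}·(+1)^-8·(+1)^-12 = +1.
v=11: a=11^2·(≡4), b=11^0·(≡6) mod 11; (4|11)=+1, (6|11)=-1; (−1)^{2·0·5}·(+1)^0·(-1)^2 = +1.
v=∞: -65 < 0 and 910 > 0  ⇒  (a,b)_∞ = +1.
v=2: v_2(a)=4, v_2(b)=3; units ≡ 7, 7 (mod 8); ε·ε+αω+βω = 1·1+4·0+3·0 ≡ 1  ⇒  (a,b)_2 = -1.
Ram(-65, 910) = {2, 7}; no ℚ_2-point on the conic.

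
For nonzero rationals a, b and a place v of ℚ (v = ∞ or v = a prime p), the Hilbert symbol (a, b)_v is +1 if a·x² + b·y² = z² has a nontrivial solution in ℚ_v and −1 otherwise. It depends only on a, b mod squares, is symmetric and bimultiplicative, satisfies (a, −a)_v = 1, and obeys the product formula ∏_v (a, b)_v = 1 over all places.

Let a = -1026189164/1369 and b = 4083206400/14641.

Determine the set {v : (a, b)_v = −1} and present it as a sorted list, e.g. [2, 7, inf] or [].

(a, b) ≡ (-5235659, 70889) mod (ℚ^×)²; places V = {2, 3, 5, 7, 11, 13, 19, 37, 41, 47, ∞}.
(a,b)_5: α=0, u≡4; β=2, v≡1 (mod 5); (4|5)=+1, (1|5)=+1; sign (−1)^0·+1^2·+1^0 = +1.
(a,b)_47: α=1, u≡22; β=0, v≡39 (mod 47); (22|47)=-1, (39|47)=-1; sign (−1)^0·-1^0·-1^1 = -1.
(a,b)_∞: sgn(-5235659)=−, sgn(70889)=+, so +1.
(a,b)_7: α=2, u≡5; β=1, v≡5 (mod 7); (5|7)=-1, (5|7)=-1; sign (−1)^0·-1^1·-1^2 = -1.
(a,b)_11: α=1, u≡4; β=-4, v≡9 (mod 11); (4|11)=+1, (9|11)=+1; sign (−1)^0·+1^-4·+1^1 = +1.
(a,b)_19: α=1, u≡14; β=1, v≡7 (mod 19); (14|19)=-1, (7|19)=+1; sign (−1)^1·-1^1·+1^1 = +1.
(a,b)_37: α=-2, u≡27; β=0, v≡11 (mod 37); (27|37)=+1, (11|37)=+1; sign (−1)^0·+1^0·+1^-2 = +1.
(a,b)_13: α=1, u≡9; β=1, v≡7 (mod 13); (9|13)=+1, (7|13)=-1; sign (−1)^0·+1^1·-1^1 = -1.
(a,b)_41: α=1, u≡32; β=1, v≡22 (mod 41); (32|41)=+1, (22|41)=-1; sign (−1)^0·+1^1·-1^1 = -1.
(a,b)_3: α=0, u≡1; β=2, v≡2 (mod 3); (1|3)=+1, (2|3)=-1; sign (−1)^0·+1^2·-1^0 = +1.
(a,b)_2: α=2, β=8; u≡5, v≡1 (mod 8); ε(u)ε(v)=0·0, αω(v)=2·0, βω(u)=8·1; sum ≡ 0  ⇒  +1.
Ram(-5235659, 70889) = {7, 13, 41, 47}; no ℚ_7-point on the conic.

[7, 13, 41, 47]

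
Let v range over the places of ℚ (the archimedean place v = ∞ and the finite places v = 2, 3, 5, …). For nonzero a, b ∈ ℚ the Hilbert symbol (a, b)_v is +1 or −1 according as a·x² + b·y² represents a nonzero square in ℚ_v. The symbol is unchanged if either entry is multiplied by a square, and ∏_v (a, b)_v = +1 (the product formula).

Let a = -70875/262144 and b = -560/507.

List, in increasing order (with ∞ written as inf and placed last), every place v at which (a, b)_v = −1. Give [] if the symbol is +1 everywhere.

(a, b) ≡ (-35, -105) mod (ℚ^×)²; places V = {2, 3, 5, 7, 13, ∞}.
(a,b)_2: α=-18, β=4; u≡5, v≡7 (mod 8); ε(u)ε(v)=0·1, αω(v)=-18·0, βω(u)=4·1; sum ≡ 0  ⇒  +1.
(a,b)_∞: sgn(-35)=−, sgn(-105)=−, so -1.
(a,b)_3: α=4, u≡1; β=-1, v≡1 (mod 3); (1|3)=+1, (1|3)=+1; sign (−1)^0·+1^-1·+1^4 = +1.
(a,b)_13: α=0, u≡12; β=-2, v≡4 (mod 13); (12|13)=+1, (4|13)=+1; sign (−1)^0·+1^-2·+1^0 = +1.
(a,b)_7: α=1, u≡4; β=1, v≡6 (mod 7); (4|7)=+1, (6|7)=-1; sign (−1)^1·+1^1·-1^1 = +1.
(a,b)_5: α=3, u≡2; β=1, v≡4 (mod 5); (2|5)=-1, (4|5)=+1; sign (−1)^0·-1^1·+1^3 = -1.
(-35, -105 / ℚ) ramifies at {5, ∞}: a division algebra.

[5, inf]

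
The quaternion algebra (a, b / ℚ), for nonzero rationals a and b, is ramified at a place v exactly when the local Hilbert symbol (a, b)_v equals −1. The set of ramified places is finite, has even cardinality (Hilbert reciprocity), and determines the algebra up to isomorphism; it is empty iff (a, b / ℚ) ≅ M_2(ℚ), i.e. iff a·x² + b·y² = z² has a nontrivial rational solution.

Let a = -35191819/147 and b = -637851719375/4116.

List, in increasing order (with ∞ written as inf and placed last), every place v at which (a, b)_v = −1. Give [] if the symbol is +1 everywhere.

Mod squares: a ≡ -365313, b ≡ -88179. Check v ∈ {∞, 2, 3, 5, 7, 13, 17, 19, 29}.
v=∞: -365313 < 0 and -88179 < 0  ⇒  (a,b)_∞ = -1.
v=29: a=29^1·(≡26), b=29^2·(≡19) mod 29; (26|29)=-1, (19|29)=-1; (−1)^{1·2·14}·(-1)^2·(-1)^1 = -1.
v=2: v_2(a)=0, v_2(b)=-2; units ≡ 7, 5 (mod 8); ε·ε+αω+βω = 1·0+0·1+-2·0 ≡ 0  ⇒  (a,b)_2 = +1.
v=19: a=19^1·(≡1), b=19^1·(≡2) mod 19; (1|19)=+1, (2|19)=-1; (−1)^{1·1·9}·(+1)^1·(-1)^1 = +1.
v=7: a=7^-2·(≡3), b=7^-3·(≡5) mod 7; (3|7)=-1, (5|7)=-1; (−1)^{-2·-3·3}·(-1)^-3·(-1)^-2 = -1.
v=13: a=13^1·(≡11), b=13^1·(≡10) mod 13; (11|13)=-1, (10|13)=+1; (−1)^{1·1·6}·(-1)^1·(+1)^1 = -1.
v=17: a=17^3·(≡1), b=17^3·(≡8) mod 17; (1|17)=+1, (8|17)=+1; (−1)^{3·3·8}·(+1)^3·(+1)^3 = +1.
v=3: a=3^-1·(≡2), b=3^-1·(≡1) mod 3; (2|3)=-1, (1|3)=+1; (−1)^{-1·-1·1}·(-1)^-1·(+1)^-1 = +1.
v=5: a=5^0·(≡3), b=5^4·(≡4) mod 5; (3|5)=-1, (4|5)=+1; (−1)^{0·4·2}·(-1)^4·(+1)^0 = +1.
Ram(-365313, -88179) = {7, 13, 29, ∞}; no ℚ_7-point on the conic.

[7, 13, 29, inf]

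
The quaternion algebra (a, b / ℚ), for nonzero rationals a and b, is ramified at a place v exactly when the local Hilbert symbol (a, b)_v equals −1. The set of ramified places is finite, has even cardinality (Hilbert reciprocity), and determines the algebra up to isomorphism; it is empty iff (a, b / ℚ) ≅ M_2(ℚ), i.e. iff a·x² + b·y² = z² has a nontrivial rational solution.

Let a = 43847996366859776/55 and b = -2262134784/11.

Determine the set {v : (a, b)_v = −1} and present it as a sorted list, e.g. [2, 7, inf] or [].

(a, b) ≡ (770, -429) mod (ℚ^×)²; places V = {2, 3, 5, 7, 11, 13, 17, 19, ∞}.
(a,b)_∞: sgn(770)=+, sgn(-429)=−, so +1.
(a,b)_19: α=2, u≡14; β=0, v≡13 (mod 19); (14|19)=-1, (13|19)=-1; sign (−1)^0·-1^0·-1^2 = +1.
(a,b)_11: α=-1, u≡5; β=-1, v≡3 (mod 11); (5|11)=+1, (3|11)=+1; sign (−1)^1·+1^-1·+1^-1 = -1.
(a,b)_17: α=4, u≡12; β=2, v≡13 (mod 17); (12|17)=-1, (13|17)=+1; sign (−1)^0·-1^2·+1^4 = +1.
(a,b)_3: α=0, u≡2; β=1, v≡1 (mod 3); (2|3)=-1, (1|3)=+1; sign (−1)^0·-1^1·+1^0 = -1.
(a,b)_13: α=2, u≡12; β=1, v≡6 (mod 13); (12|13)=+1, (6|13)=-1; sign (−1)^0·+1^1·-1^2 = +1.
(a,b)_7: α=5, u≡5; β=2, v≡5 (mod 7); (5|7)=-1, (5|7)=-1; sign (−1)^0·-1^2·-1^5 = -1.
(a,b)_2: α=9, β=12; u≡1, v≡3 (mod 8); ε(u)ε(v)=0·1, αω(v)=9·1, βω(u)=12·0; sum ≡ 1  ⇒  -1.
(a,b)_5: α=-1, u≡1; β=0, v≡1 (mod 5); (1|5)=+1, (1|5)=+1; sign (−1)^0·+1^0·+1^-1 = +1.
(770, -429 / ℚ) ramifies at {2, 3, 7, 11}: a division algebra.

[2, 3, 7, 11]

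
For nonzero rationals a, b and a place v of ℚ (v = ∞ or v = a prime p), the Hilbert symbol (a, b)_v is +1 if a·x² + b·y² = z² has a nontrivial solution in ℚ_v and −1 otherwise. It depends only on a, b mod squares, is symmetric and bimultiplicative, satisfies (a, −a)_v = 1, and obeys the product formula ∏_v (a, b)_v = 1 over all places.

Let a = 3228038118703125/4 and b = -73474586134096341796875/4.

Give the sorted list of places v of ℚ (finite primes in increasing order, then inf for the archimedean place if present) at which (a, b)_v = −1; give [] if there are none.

(a, b) ≡ (13, -70035) mod (ℚ^×)²; places V = {2, 3, 5, 7, 13, 23, 29, ∞}.
(a,b)_7: α=2, u≡6; β=3, v≡6 (mod 7); (6|7)=-1, (6|7)=-1; sign (−1)^0·-1^3·-1^2 = -1.
(a,b)_29: α=2, u≡13; β=3, v≡14 (mod 29); (13|29)=+1, (14|29)=-1; sign (−1)^0·+1^3·-1^2 = +1.
(a,b)_23: α=2, u≡9; β=3, v≡10 (mod 23); (9|23)=+1, (10|23)=-1; sign (−1)^0·+1^3·-1^2 = +1.
(a,b)_13: α=1, u≡12; β=2, v≡9 (mod 13); (12|13)=+1, (9|13)=+1; sign (−1)^0·+1^2·+1^1 = +1.
(a,b)_3: α=6, u≡1; β=7, v≡1 (mod 3); (1|3)=+1, (1|3)=+1; sign (−1)^0·+1^7·+1^6 = +1.
(a,b)_2: α=-2, β=-2; u≡5, v≡5 (mod 8); ε(u)ε(v)=0·0, αω(v)=-2·1, βω(u)=-2·1; sum ≡ 0  ⇒  +1.
(a,b)_5: α=6, u≡3; β=9, v≡2 (mod 5); (3|5)=-1, (2|5)=-1; sign (−1)^0·-1^9·-1^6 = -1.
(a,b)_∞: sgn(13)=+, sgn(-70035)=−, so +1.
|Ram(13, -70035)| = 2, even; anisotropic at {5, 7}.

[5, 7]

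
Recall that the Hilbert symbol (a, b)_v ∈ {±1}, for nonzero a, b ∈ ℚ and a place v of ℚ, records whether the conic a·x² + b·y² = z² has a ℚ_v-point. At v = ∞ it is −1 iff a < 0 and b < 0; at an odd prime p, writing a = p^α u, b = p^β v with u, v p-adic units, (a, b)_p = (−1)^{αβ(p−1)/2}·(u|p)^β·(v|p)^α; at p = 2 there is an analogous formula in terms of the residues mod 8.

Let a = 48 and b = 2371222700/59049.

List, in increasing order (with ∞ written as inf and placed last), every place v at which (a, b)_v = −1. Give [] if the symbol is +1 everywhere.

(a, b) ≡ (3, 483923) mod (ℚ^×)²; places V = {2, 3, 5, 7, 11, 29, 37, 41, ∞}.
(a,b)_∞: sgn(3)=+, sgn(483923)=+, so +1.
(a,b)_29: α=0, u≡19; β=1, v≡15 (mod 29); (19|29)=-1, (15|29)=-1; sign (−1)^0·-1^1·-1^0 = -1.
(a,b)_5: α=0, u≡3; β=2, v≡2 (mod 5); (3|5)=-1, (2|5)=-1; sign (−1)^0·-1^2·-1^0 = +1.
(a,b)_7: α=0, u≡6; β=2, v≡3 (mod 7); (6|7)=-1, (3|7)=-1; sign (−1)^0·-1^2·-1^0 = +1.
(a,b)_3: α=1, u≡1; β=-10, v≡2 (mod 3); (1|3)=+1, (2|3)=-1; sign (−1)^0·+1^-10·-1^1 = -1.
(a,b)_2: α=4, β=2; u≡3, v≡3 (mod 8); ε(u)ε(v)=1·1, αω(v)=4·1, βω(u)=2·1; sum ≡ 1  ⇒  -1.
(a,b)_37: α=0, u≡11; β=1, v≡15 (mod 37); (11|37)=+1, (15|37)=-1; sign (−1)^0·+1^1·-1^0 = +1.
(a,b)_11: α=0, u≡4; β=1, v≡9 (mod 11); (4|11)=+1, (9|11)=+1; sign (−1)^0·+1^1·+1^0 = +1.
(a,b)_41: α=0, u≡7; β=1, v≡2 (mod 41); (7|41)=-1, (2|41)=+1; sign (−1)^0·-1^1·+1^0 = -1.
Ram(3, 483923) = {2, 3, 29, 41}; no ℚ_2-point on the conic.

[2, 3, 29, 41]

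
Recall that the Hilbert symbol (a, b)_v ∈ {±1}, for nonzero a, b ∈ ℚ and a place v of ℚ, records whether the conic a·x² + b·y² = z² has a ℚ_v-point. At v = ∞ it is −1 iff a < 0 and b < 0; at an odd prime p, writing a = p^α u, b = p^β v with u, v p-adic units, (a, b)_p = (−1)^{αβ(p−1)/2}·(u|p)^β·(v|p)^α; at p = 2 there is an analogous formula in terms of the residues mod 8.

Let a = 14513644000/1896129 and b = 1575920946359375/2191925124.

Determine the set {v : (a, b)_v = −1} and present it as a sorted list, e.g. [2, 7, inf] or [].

Mod squares: a ≡ 190, b ≡ 1463. Check v ∈ {∞, 2, 3, 5, 7, 11, 17, 19, 23}.
v=11: a=11^0·(≡5), b=11^1·(≡5) mod 11; (5|11)=+1, (5|11)=+1; (−1)^{0·1·5}·(+1)^1·(+1)^0 = +1.
v=17: a=17^-2·(≡5), b=17^-4·(≡1) mod 17; (5|17)=-1, (1|17)=+1; (−1)^{-2·-4·8}·(-1)^-4·(+1)^-2 = +1.
v=2: v_2(a)=5, v_2(b)=-2; units ≡ 7, 7 (mod 8); ε·ε+αω+βω = 1·1+5·0+-2·0 ≡ 1  ⇒  (a,b)_2 = -1.
v=23: a=23^2·(≡4), b=23^2·(≡19) mod 23; (4|23)=+1, (19|23)=-1; (−1)^{2·2·11}·(+1)^2·(-1)^2 = +1.
v=3: a=3^-8·(≡1), b=3^-8·(≡2) mod 3; (1|3)=+1, (2|3)=-1; (−1)^{-8·-8·1}·(+1)^-8·(-1)^-8 = +1.
v=5: a=5^3·(≡3), b=5^6·(≡3) mod 5; (3|5)=-1, (3|5)=-1; (−1)^{3·6·2}·(-1)^6·(-1)^3 = -1.
v=7: a=7^0·(≡4), b=7^1·(≡5) mod 7; (4|7)=+1, (5|7)=-1; (−1)^{0·1·3}·(+1)^1·(-1)^0 = +1.
v=∞: 190 > 0 and 1463 > 0  ⇒  (a,b)_∞ = +1.
v=19: a=19^3·(≡13), b=19^5·(≡9) mod 19; (13|19)=-1, (9|19)=+1; (−1)^{3·5·9}·(-1)^5·(+1)^3 = +1.
|Ram(190, 1463)| = 2, even; anisotropic at {2, 5}.

[2, 5]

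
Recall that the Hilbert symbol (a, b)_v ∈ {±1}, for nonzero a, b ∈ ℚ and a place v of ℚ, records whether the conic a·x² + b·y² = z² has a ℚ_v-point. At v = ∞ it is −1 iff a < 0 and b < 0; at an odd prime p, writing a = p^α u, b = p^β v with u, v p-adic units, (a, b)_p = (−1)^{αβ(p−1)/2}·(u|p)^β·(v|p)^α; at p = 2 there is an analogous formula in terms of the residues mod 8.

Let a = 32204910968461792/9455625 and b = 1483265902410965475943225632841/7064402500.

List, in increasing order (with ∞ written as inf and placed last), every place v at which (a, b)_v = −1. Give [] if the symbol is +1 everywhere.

[17, 19, 23, 37]

Mod squares: a ≡ 23902, b ≡ 12121. Check v ∈ {∞, 2, 3, 5, 7, 11, 17, 19, 23, 31, 37, 41, 47}.
v=11: a=11^2·(≡7), b=11^0·(≡8) mod 11; (7|11)=-1, (8|11)=-1; (−1)^{2·0·5}·(-1)^0·(-1)^2 = +1.
v=7: a=7^0·(≡2), b=7^6·(≡1) mod 7; (2|7)=+1, (1|7)=+1; (−1)^{0·6·3}·(+1)^6·(+1)^0 = +1.
v=31: a=31^2·(≡28), b=31^3·(≡9) mod 31; (28|31)=+1, (9|31)=+1; (−1)^{2·3·15}·(+1)^3·(+1)^2 = +1.
v=17: a=17^1·(≡14), b=17^1·(≡16) mod 17; (14|17)=-1, (16|17)=+1; (−1)^{1·1·8}·(-1)^1·(+1)^1 = -1.
v=37: a=37^3·(≡17), b=37^6·(≡19) mod 37; (17|37)=-1, (19|37)=-1; (−1)^{3·6·18}·(-1)^6·(-1)^3 = -1.
v=23: a=23^2·(≡14), b=23^3·(≡7) mod 23; (14|23)=-1, (7|23)=-1; (−1)^{2·3·11}·(-1)^3·(-1)^2 = -1.
v=41: a=41^-2·(≡25), b=41^-4·(≡28) mod 41; (25|41)=+1, (28|41)=-1; (−1)^{-2·-4·20}·(+1)^-4·(-1)^-2 = +1.
v=5: a=5^-4·(≡3), b=5^-4·(≡4) mod 5; (3|5)=-1, (4|5)=+1; (−1)^{-4·-4·2}·(-1)^-4·(+1)^-4 = +1.
v=∞: 23902 > 0 and 12121 > 0  ⇒  (a,b)_∞ = +1.
v=47: a=47^0·(≡31), b=47^2·(≡27) mod 47; (31|47)=-1, (27|47)=+1; (−1)^{0·2·23}·(-1)^2·(+1)^0 = +1.
v=19: a=19^1·(≡4), b=19^2·(≡3) mod 19; (4|19)=+1, (3|19)=-1; (−1)^{1·2·9}·(+1)^2·(-1)^1 = -1.
v=3: a=3^-2·(≡1), b=3^0·(≡1) mod 3; (1|3)=+1, (1|3)=+1; (−1)^{-2·0·1}·(+1)^0·(+1)^-2 = +1.
v=2: v_2(a)=5, v_2(b)=-2; units ≡ 7, 1 (mod 8); ε·ε+αω+βω = 1·0+5·0+-2·0 ≡ 0  ⇒  (a,b)_2 = +1.
Ram(23902, 12121) = {17, 19, 23, 37}; no ℚ_17-point on the conic.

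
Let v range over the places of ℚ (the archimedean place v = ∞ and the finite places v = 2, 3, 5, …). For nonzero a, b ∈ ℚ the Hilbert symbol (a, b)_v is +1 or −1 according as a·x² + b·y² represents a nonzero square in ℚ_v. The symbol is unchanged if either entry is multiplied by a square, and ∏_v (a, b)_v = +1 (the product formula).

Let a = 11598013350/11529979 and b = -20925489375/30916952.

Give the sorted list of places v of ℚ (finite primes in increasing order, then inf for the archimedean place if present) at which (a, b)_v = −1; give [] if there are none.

(a, b) ≡ (18354, -266) mod (ℚ^×)²; places V = {2, 3, 5, 7, 11, 19, 23, 41, ∞}.
(a,b)_11: α=2, u≡10; β=-2, v≡3 (mod 11); (10|11)=-1, (3|11)=+1; sign (−1)^0·-1^-2·+1^2 = +1.
(a,b)_∞: sgn(18354)=+, sgn(-266)=−, so +1.
(a,b)_41: α=-2, u≡15; β=-2, v≡16 (mod 41); (15|41)=-1, (16|41)=+1; sign (−1)^0·-1^-2·+1^-2 = +1.
(a,b)_19: α=-3, u≡9; β=-1, v≡17 (mod 19); (9|19)=+1, (17|19)=+1; sign (−1)^1·+1^-1·+1^-3 = -1.
(a,b)_7: α=3, u≡1; β=1, v≡1 (mod 7); (1|7)=+1, (1|7)=+1; sign (−1)^1·+1^1·+1^3 = -1.
(a,b)_2: α=1, β=-3; u≡1, v≡3 (mod 8); ε(u)ε(v)=0·1, αω(v)=1·1, βω(u)=-3·0; sum ≡ 1  ⇒  -1.
(a,b)_3: α=5, u≡1; β=14, v≡1 (mod 3); (1|3)=+1, (1|3)=+1; sign (−1)^0·+1^14·+1^5 = +1.
(a,b)_23: α=1, u≡2; β=0, v≡7 (mod 23); (2|23)=+1, (7|23)=-1; sign (−1)^0·+1^0·-1^1 = -1.
(a,b)_5: α=2, u≡1; β=4, v≡1 (mod 5); (1|5)=+1, (1|5)=+1; sign (−1)^0·+1^4·+1^2 = +1.
(18354, -266 / ℚ) ramifies at {2, 7, 19, 23}: a division algebra.

[2, 7, 19, 23]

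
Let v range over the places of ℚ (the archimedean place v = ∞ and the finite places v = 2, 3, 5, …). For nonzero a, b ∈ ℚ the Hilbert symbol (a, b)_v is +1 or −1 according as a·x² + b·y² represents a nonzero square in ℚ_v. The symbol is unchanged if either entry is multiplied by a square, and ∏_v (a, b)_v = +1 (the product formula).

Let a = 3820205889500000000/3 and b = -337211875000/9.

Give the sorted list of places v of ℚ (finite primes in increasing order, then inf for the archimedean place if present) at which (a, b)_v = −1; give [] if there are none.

(a, b) ≡ (1365, -910) mod (ℚ^×)²; places V = {2, 3, 5, 7, 11, 13, 17, ∞}.
(a,b)_3: α=-1, u≡2; β=-2, v≡2 (mod 3); (2|3)=-1, (2|3)=-1; sign (−1)^0·-1^-2·-1^-1 = -1.
(a,b)_11: α=2, u≡1; β=2, v≡4 (mod 11); (1|11)=+1, (4|11)=+1; sign (−1)^0·+1^2·+1^2 = +1.
(a,b)_17: α=2, u≡5; β=0, v≡15 (mod 17); (5|17)=-1, (15|17)=+1; sign (−1)^0·-1^0·+1^2 = +1.
(a,b)_7: α=5, u≡3; β=3, v≡5 (mod 7); (3|7)=-1, (5|7)=-1; sign (−1)^1·-1^3·-1^5 = -1.
(a,b)_13: α=1, u≡4; β=1, v≡8 (mod 13); (4|13)=+1, (8|13)=-1; sign (−1)^0·+1^1·-1^1 = -1.
(a,b)_5: α=9, u≡3; β=7, v≡2 (mod 5); (3|5)=-1, (2|5)=-1; sign (−1)^0·-1^7·-1^9 = +1.
(a,b)_∞: sgn(1365)=+, sgn(-910)=−, so +1.
(a,b)_2: α=8, β=3; u≡5, v≡1 (mod 8); ε(u)ε(v)=0·0, αω(v)=8·0, βω(u)=3·1; sum ≡ 1  ⇒  -1.
|Ram(1365, -910)| = 4, even; anisotropic at {2, 3, 7, 13}.

[2, 3, 7, 13]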